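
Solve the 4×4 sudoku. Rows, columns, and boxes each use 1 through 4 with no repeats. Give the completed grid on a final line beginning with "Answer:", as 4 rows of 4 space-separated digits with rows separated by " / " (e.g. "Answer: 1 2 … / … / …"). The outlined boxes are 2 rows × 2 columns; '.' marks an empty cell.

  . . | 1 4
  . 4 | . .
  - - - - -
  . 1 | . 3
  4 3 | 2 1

Step 1. [r2c1∈{1,2,3}] across row 2, 1 lands solely at r2c1 ⇒ r2c1=1.
Step 2. [r1c1∈{2,3}] r1c1 is the only open cell in row 1 admitting 3. So r1c1=3.
Step 3. [r1c2∈{2}] nothing but 2 survives at r1c2 ⇒ r1c2=2.
Step 4. [r3c1∈{2}] r3c1 is down to just 2 ⇒ r3c1=2.
Step 5. [r2c4∈{2}] nothing but 2 survives at r2c4 ⇒ r2c4=2.
Step 6. [r3c3∈{4}] only 4 remains possible at r3c3. So r3c3=4.
Step 7. [r2c3∈{3}] r2c3 is down to just 3 ⇒ r2c3=3.

Answer: 3 2 1 4 / 1 4 3 2 / 2 1 4 3 / 4 3 2 1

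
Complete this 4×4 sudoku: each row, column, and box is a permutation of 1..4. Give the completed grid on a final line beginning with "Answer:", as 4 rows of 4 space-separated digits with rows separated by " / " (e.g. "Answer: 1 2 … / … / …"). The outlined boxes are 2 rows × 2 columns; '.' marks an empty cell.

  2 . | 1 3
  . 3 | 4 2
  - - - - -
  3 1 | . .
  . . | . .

Step 1. [r4c1∈{4}] only 4 remains possible at r4c1. So r4c1=4.
Step 2. [r4c3∈{2,3}] 3 has one home in row 4: r4c3 ⇒ r4c3=3.
Step 3. [r1c2∈{4}] r1c2 has the single candidate 4. So r1c2=4.
Step 4. [r4c2∈{2}] r4c2 is down to just 2. So r4c2=2.
Step 5. [r2c1∈{1}] nothing but 1 survives at r2c1. So r2c1=1.
Step 6. [r4c4∈{1}] r4c4's peers cover all but 1. So r4c4=1.
Step 7. [r3c4∈{4}] r3c4 has the single candidate 4, so r3c4=4.
Step 8. [r3c3∈{2}] only 2 remains possible at r3c3. So r3c3=2.

Answer: 2 4 1 3 / 1 3 4 2 / 3 1 2 4 / 4 2 3 1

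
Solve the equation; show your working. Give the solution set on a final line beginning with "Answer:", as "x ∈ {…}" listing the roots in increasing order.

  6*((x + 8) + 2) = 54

Step 1. [6*((x + 8) + 2) = 54] LHS = 6·(…); ÷6 both sides ⇒ div: (x + 8) + 2 = 9.
Step 2. [(x + 8) + 2 = 9] +2 is outermost — subtract 2 both sides, so sub: x + 8 = 7.
Step 3. [x + 8 = 7] subtract 8: x sits inside (… + 8) ⇒ sub: x = -1.

Answer: x ∈ {-1}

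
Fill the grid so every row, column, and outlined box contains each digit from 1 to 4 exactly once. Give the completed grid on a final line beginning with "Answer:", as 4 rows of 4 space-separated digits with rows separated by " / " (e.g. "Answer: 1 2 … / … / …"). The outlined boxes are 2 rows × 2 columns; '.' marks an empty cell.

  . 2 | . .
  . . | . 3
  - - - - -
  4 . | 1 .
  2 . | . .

Step 1. [r1c3∈{4}] r1c3 is down to just 4 ⇒ r1c3=4.
Step 2. [r2c1∈{1}] r2c1's peers cover all but 1, so r2c1=1.
Step 3. [r4c2∈{1,3}] across row 4, 1 lands solely at r4c2, so r4c2=1.
Step 4. [r1c4∈{1}] r1c4 has the single candidate 1 ⇒ r1c4=1.
Step 5. [r3c2∈{3}] only 3 remains possible at r3c2 ⇒ r3c2=3.
Step 6. [r4c4∈{4}] nothing but 4 survives at r4c4. So r4c4=4.
Step 7. [r2c2∈{4}] only 4 remains possible at r2c2 ⇒ r2c2=4.
Step 8. [r2c3∈{2}] r2c3 has the single candidate 2. So r2c3=2.
Step 9. [r1c1∈{3}] nothing but 3 survives at r1c1 ⇒ r1c1=3.
Step 10. [r4c3∈{3}] r4c3's peers cover all but 3 ⇒ r4c3=3.
Step 11. [r3c4∈{2}] r3c4 is down to just 2, so r3c4=2.

Answer: 3 2 4 1 / 1 4 2 3 / 4 3 1 2 / 2 1 3 4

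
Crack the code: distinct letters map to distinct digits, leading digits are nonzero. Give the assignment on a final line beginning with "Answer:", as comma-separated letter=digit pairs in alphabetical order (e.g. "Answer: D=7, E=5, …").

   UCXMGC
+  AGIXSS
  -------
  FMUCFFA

Step 1. [F] the sum has 7 digits but both addends have 6; that extra leading digit F is the final carry, namely 1. So F=1.
Step 2. [col 1: C + S ≡ A (mod 10)] no forcing yet in column 1 (carry-in 0); C=7 is free and consistent — try it ⇒ C=7.
Step 3. [col 1: C + S ≡ A (mod 10)] no forcing yet in column 1 (carry-in 0); A=5 is free and consistent — try it, so A=5.
Step 4. [col 1: C + S ≡ A (mod 10)] column 1: given C=7, A=5, carry-in 0, and digits 1,5,7 already taken and all letters distinct, C+S≡A (mod 10) forces S=8. So S=8.
Step 5. [col 2: G + S ≡ F (mod 10)] in column 2 we have G+S≡F with carry-in 1; given S=8, F=1 and digits 1,5,7,8 already taken and all letters distinct, that pins G to 2. So G=2.
Step 6. [col 3: M + X ≡ F (mod 10)] several values work for M in column 3 (M + X ≡ F (mod 10), carry-in 1); try M=4, so M=4.
Step 7. [col 3: M + X ≡ F (mod 10)] column 3 reads M+X+carry(1)=F with M=4, F=1; with digits 1,2,4,5,7,8 already taken and all letters distinct, the only value for X is 6. So X=6.
Step 8. [col 4: X + I ≡ C (mod 10)] column 4: given X=6, C=7, carry-in 1, and digits 1,2,4,5,6,7,8 already taken and all letters distinct, X+I≡C (mod 10) forces I=0. So I=0.
Step 9. [col 5: C + G ≡ U (mod 10)] column 5: given C=7, G=2, carry-in 0, and digits 0,1,2,4,5,6,7,8 already taken and all letters distinct, C+G≡U (mod 10) forces U=9, so U=9.

Answer: A=5, C=7, F=1, G=2, I=0, M=4, S=8, U=9, X=6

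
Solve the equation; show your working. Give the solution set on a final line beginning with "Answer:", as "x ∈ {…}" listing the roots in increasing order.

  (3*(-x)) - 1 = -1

Step 1. [(3*(-x)) - 1 = -1] -1 is outermost — add 1 both sides ⇒ sub: 3*(-x) = 0.
Step 2. [3*(-x) = 0] 3·(inner) — divide through by 3 ⇒ div: -x = 0.
Step 3. [-x = 0] leading − — multiply by −1. So neg: x = 0.

Answer: x ∈ {0}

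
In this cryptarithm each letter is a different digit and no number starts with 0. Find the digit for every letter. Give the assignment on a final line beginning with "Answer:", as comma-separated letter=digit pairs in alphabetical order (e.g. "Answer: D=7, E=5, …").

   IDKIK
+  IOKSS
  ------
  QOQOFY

Step 1. [col 1: K + S ≡ Y (mod 10)] column 1 (K + S ≡ Y (mod 10), carry-in 0) doesn't pin S yet; pick S=2 and continue ⇒ S=2.
Step 2. [col 1: K + S ≡ Y (mod 10)] K=3 is one option consistent with column 1 (K + S ≡ Y (mod 10), carry-in 0) — take it. So K=3.
Step 3. [col 1: K + S ≡ Y (mod 10)] in column 1 we have K+S≡Y with carry-in 0; given K=3, S=2 and digits 2,3 already taken and all letters distinct, that pins Y to 5. So Y=5.
Step 4. [Q] Q is the leading digit of a 6-digit sum of two 5-digit numbers; the final carry is exactly 1, so Q=1.
Step 5. [col 2: I + S ≡ F (mod 10)] column 2 (I + S ≡ F (mod 10), carry-in 0) doesn't pin I yet; pick I=8 and continue ⇒ I=8.
Step 6. [col 2: I + S ≡ F (mod 10)] from column 2 (I=8, S=2, carry-in 0, digits 1,2,3,5,8 already taken and all letters distinct): F must equal 0, so F=0.
Step 7. [col 3: K + K ≡ O (mod 10)] from column 3 (K=3, carry-in 1, digits 0,1,2,3,5,8 already taken and all letters distinct): O must equal 7. So O=7.
Step 8. [col 4: D + O ≡ Q (mod 10)] in column 4 we have D+O≡Q with carry-in 0; given O=7, Q=1 and digits 0,1,2,3,5,7,8 already taken and all letters distinct, that pins D to 4, so D=4.

Answer: D=4, F=0, I=8, K=3, O=7, Q=1, S=2, Y=5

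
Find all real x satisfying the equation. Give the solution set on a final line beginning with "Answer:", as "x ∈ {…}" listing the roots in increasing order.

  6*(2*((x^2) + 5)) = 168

Step 1. [6*(2*((x^2) + 5)) = 168] 6·(inner) — divide through by 6, so div: 2*((x^2) + 5) = 28.
Step 2. [2*((x^2) + 5) = 28] LHS = 2·(…); ÷2 both sides, so div: (x^2) + 5 = 14.
Step 3. [(x^2) + 5 = 14] 5 comes off first (subtract 5) ⇒ sub: x^2 = 9.
Step 4. [x^2 = 9] LHS squared, RHS 9 ≥ 0: apply √ (±). So sqrt: x = 3 or -3.

Answer: x ∈ {-3, 3}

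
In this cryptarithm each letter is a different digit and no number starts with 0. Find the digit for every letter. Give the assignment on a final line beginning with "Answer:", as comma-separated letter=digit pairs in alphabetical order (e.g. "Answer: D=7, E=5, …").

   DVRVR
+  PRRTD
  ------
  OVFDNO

Step 1. [col 1: R + D ≡ O (mod 10)] R=7 is one option consistent with column 1 (R + D ≡ O (mod 10), carry-in 0) — take it. So R=7.
Step 2. [col 1: R + D ≡ O (mod 10)] column 1 (R + D ≡ O (mod 10), carry-in 0) doesn't pin D yet; pick D=4 and continue ⇒ D=4.
Step 3. [col 1: R + D ≡ O (mod 10)] in column 1 we have R+D≡O with carry-in 0; given R=7, D=4 and digits 4,7 already taken and all letters distinct, that pins O to 1. So O=1.
Step 4. [col 2: V + T ≡ N (mod 10)] column 2 (V + T ≡ N (mod 10), carry-in 1) doesn't pin V yet; pick V=0 and continue, so V=0.
Step 5. [col 2: V + T ≡ N (mod 10)] several values work for T in column 2 (V + T ≡ N (mod 10), carry-in 1); try T=2, so T=2.
Step 6. [col 2: V + T ≡ N (mod 10)] in column 2 we have V+T≡N with carry-in 1; given V=0, T=2 and digits 0,1,2,4,7 already taken and all letters distinct, that pins N to 3 ⇒ N=3.
Step 7. [col 4: V + R ≡ F (mod 10)] in column 4 we have V+R≡F with carry-in 1; given V=0, R=7 and digits 0,1,2,3,4,7 already taken and all letters distinct, that pins F to 8, so F=8.
Step 8. [col 5: D + P ≡ V (mod 10)] in column 5 we have D+P≡V with carry-in 0; given D=4, V=0 and digits 0,1,2,3,4,7,8 already taken and all letters distinct, that pins P to 6, so P=6.

Answer: D=4, F=8, N=3, O=1, P=6, R=7, T=2, V=0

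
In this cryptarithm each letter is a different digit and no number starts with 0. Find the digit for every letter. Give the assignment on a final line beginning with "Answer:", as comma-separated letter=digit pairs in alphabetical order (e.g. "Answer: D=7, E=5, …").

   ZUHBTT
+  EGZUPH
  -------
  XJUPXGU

Step 1. [col 1: T + H ≡ U (mod 10)] no forcing yet in column 1 (carry-in 0); U=3 is free and consistent — try it, so U=3.
Step 2. [col 1: T + H ≡ U (mod 10)] column 1 (T + H ≡ U (mod 10), carry-in 0) doesn't pin T yet; pick T=6 and continue. So T=6.
Step 3. [col 1: T + H ≡ U (mod 10)] in column 1 we have T+H≡U with carry-in 0; given T=6, U=3 and digits 3,6 already taken and all letters distinct, that pins H to 7. So H=7.
Step 4. [col 2: T + P ≡ G (mod 10)] no forcing yet in column 2 (carry-in 1); G=9 is free and consistent — try it, so G=9.
Step 5. [col 2: T + P ≡ G (mod 10)] column 2 reads T+P+carry(1)=G with T=6, G=9; with digits 3,6,7,9 already taken and all letters distinct, the only value for P is 2. So P=2.
Step 6. [col 3: B + U ≡ X (mod 10)] X=1 is one option consistent with column 3 (B + U ≡ X (mod 10), carry-in 0) — take it ⇒ X=1.
Step 7. [col 3: B + U ≡ X (mod 10)] from column 3 (U=3, X=1, carry-in 0, digits 1,2,3,6,7,9 already taken and all letters distinct): B must equal 8 ⇒ B=8.
Step 8. [col 4: H + Z ≡ P (mod 10)] column 4: given H=7, P=2, carry-in 1, and digits 1,2,3,6,7,8,9 already taken and all letters distinct, H+Z≡P (mod 10) forces Z=4. So Z=4.
Step 9. [col 6: Z + E ≡ J (mod 10)] several values work for J in column 6 (Z + E ≡ J (mod 10), carry-in 1); try J=0. So J=0.
Step 10. [col 6: Z + E ≡ J (mod 10)] column 6 reads Z+E+carry(1)=J with Z=4, J=0; with digits 0,1,2,3,4,6,7,8,9 already taken and all letters distinct, the only value for E is 5. So E=5.

Answer: B=8, E=5, G=9, H=7, J=0, P=2, T=6, U=3, X=1, Z=4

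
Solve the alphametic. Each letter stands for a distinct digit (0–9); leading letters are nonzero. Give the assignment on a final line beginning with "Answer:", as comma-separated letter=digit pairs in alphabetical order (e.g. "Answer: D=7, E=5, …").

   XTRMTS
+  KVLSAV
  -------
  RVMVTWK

Step 1. [col 1: S + V ≡ K (mod 10)] column 1 (S + V ≡ K (mod 10), carry-in 0) doesn't pin K yet; pick K=9 and continue, so K=9.
Step 2. [col 1: S + V ≡ K (mod 10)] several values work for S in column 1 (S + V ≡ K (mod 10), carry-in 0); try S=4. So S=4.
Step 3. [R] R is the leading digit of a 7-digit sum of two 6-digit numbers; the final carry is exactly 1, so R=1.
Step 4. [col 1: S + V ≡ K (mod 10)] from column 1 (S=4, K=9, carry-in 0, digits 1,4,9 already taken and all letters distinct): V must equal 5 ⇒ V=5.
Step 5. [col 2: T + A ≡ W (mod 10)] several values work for T in column 2 (T + A ≡ W (mod 10), carry-in 0); try T=2 ⇒ T=2.
Step 6. [col 2: T + A ≡ W (mod 10)] column 2 (T + A ≡ W (mod 10), carry-in 0) doesn't pin W yet; pick W=0 and continue ⇒ W=0.
Step 7. [col 2: T + A ≡ W (mod 10)] from column 2 (T=2, W=0, carry-in 0, digits 0,1,2,4,5,9 already taken and all letters distinct): A must equal 8, so A=8.
Step 8. [col 3: M + S ≡ T (mod 10)] column 3 reads M+S+carry(1)=T with S=4, T=2; with digits 0,1,2,4,5,8,9 already taken and all letters distinct, the only value for M is 7, so M=7.
Step 9. [col 4: R + L ≡ V (mod 10)] column 4 reads R+L+carry(1)=V with R=1, V=5; with digits 0,1,2,4,5,7,8,9 already taken and all letters distinct, the only value for L is 3 ⇒ L=3.
Step 10. [col 6: X + K ≡ V (mod 10)] from column 6 (K=9, V=5, carry-in 0, digits 0,1,2,3,4,5,7,8,9 already taken and all letters distinct): X must equal 6 ⇒ X=6.

Answer: A=8, K=9, L=3, M=7, R=1, S=4, T=2, V=5, W=0, X=6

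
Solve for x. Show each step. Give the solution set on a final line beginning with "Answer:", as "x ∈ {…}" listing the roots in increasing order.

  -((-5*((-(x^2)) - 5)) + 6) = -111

Step 1. [-((-5*((-(x^2)) - 5)) + 6) = -111] LHS negated; negate both sides ⇒ neg: (-5*((-(x^2)) - 5)) + 6 = 111.
Step 2. [(-5*((-(x^2)) - 5)) + 6 = 111] peel the +6: subtract 6 from each side, so sub: -5*((-(x^2)) - 5) = 105.
Step 3. [-5*((-(x^2)) - 5) = 105] -5·(inner) — divide through by -5, so div: (-(x^2)) - 5 = -21.
Step 4. [(-(x^2)) - 5 = -21] 5 comes off first (add 5). So sub: -(x^2) = -16.
Step 5. [-(x^2) = -16] flip signs both sides, so neg: x^2 = 16.
Step 6. [x^2 = 16] √ both sides: 16 ≥ 0 gives two branches. So sqrt: x = 4 or -4.

Answer: x ∈ {-4, 4}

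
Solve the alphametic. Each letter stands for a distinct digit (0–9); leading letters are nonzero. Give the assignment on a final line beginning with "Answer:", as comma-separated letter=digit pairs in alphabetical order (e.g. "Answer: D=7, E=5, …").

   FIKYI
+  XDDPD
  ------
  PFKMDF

Step 1. [P] the sum has 6 digits but both addends have 5; that extra leading digit P is the final carry, namely 1, so P=1.
Step 2. [col 1: I + D ≡ F (mod 10)] F=3 is one option consistent with column 1 (I + D ≡ F (mod 10), carry-in 0) — take it. So F=3.
Step 3. [col 1: I + D ≡ F (mod 10)] no forcing yet in column 1 (carry-in 0); I=5 is free and consistent — try it. So I=5.
Step 4. [col 1: I + D ≡ F (mod 10)] column 1: given I=5, F=3, carry-in 0, and digits 1,3,5 already taken and all letters distinct, I+D≡F (mod 10) forces D=8, so D=8.
Step 5. [col 2: Y + P ≡ D (mod 10)] column 2: given P=1, D=8, carry-in 1, and digits 1,3,5,8 already taken and all letters distinct, Y+P≡D (mod 10) forces Y=6 ⇒ Y=6.
Step 6. [col 3: K + D ≡ M (mod 10)] several values work for M in column 3 (K + D ≡ M (mod 10), carry-in 0); try M=2. So M=2.
Step 7. [col 3: K + D ≡ M (mod 10)] column 3 reads K+D+carry(0)=M with D=8, M=2; with digits 1,2,3,5,6,8 already taken and all letters distinct, the only value for K is 4. So K=4.
Step 8. [col 5: F + X ≡ F (mod 10)] column 5 reads F+X+carry(1)=F with F=3; with digits 1,2,3,4,5,6,8 already taken and all letters distinct, the only value for X is 9. So X=9.

Answer: D=8, F=3, I=5, K=4, M=2, P=1, X=9, Y=6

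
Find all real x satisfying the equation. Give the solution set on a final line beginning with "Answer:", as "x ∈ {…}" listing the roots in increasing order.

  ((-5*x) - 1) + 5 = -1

Step 1. [((-5*x) - 1) + 5 = -1] peel the +5: subtract 5 from each side. So sub: (-5*x) - 1 = -6.
Step 2. [(-5*x) - 1 = -6] peel the -1: add 1 from each side, so sub: -5*x = -5.
Step 3. [-5*x = -5] -5·(inner) — divide through by -5 ⇒ div: x = 1.

Answer: x ∈ {1}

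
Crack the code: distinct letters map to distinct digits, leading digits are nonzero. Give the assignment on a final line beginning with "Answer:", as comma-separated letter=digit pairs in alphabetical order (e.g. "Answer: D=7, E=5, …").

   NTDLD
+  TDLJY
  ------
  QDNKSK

Step 1. [col 1: D + Y ≡ K (mod 10)] no forcing yet in column 1 (carry-in 0); Y=3 is free and consistent — try it. So Y=3.
Step 2. [Q] adding two 5-digit numbers gives at most 5+1 digits, and here it does — Q is that final carry and must be 1. So Q=1.
Step 3. [col 1: D + Y ≡ K (mod 10)] several values work for D in column 1 (D + Y ≡ K (mod 10), carry-in 0); try D=4, so D=4.
Step 4. [col 1: D + Y ≡ K (mod 10)] column 1: given D=4, Y=3, carry-in 0, and digits 1,3,4 already taken and all letters distinct, D+Y≡K (mod 10) forces K=7. So K=7.
Step 5. [col 2: L + J ≡ S (mod 10)] column 2 (L + J ≡ S (mod 10), carry-in 0) doesn't pin L yet; pick L=2 and continue ⇒ L=2.
Step 6. [col 2: L + J ≡ S (mod 10)] column 2 (L + J ≡ S (mod 10), carry-in 0) doesn't pin J yet; pick J=8 and continue, so J=8.
Step 7. [col 2: L + J ≡ S (mod 10)] column 2: given L=2, J=8, carry-in 0, and digits 1,2,3,4,7,8 already taken and all letters distinct, L+J≡S (mod 10) forces S=0 ⇒ S=0.
Step 8. [col 4: T + D ≡ N (mod 10)] column 4 reads T+D+carry(0)=N with D=4; with digits 0,1,2,3,4,7,8 already taken and all letters distinct, the only value for T is 5, so T=5.
Step 9. [col 4: T + D ≡ N (mod 10)] column 4 reads T+D+carry(0)=N with T=5, D=4; with digits 0,1,2,3,4,5,7,8 already taken and all letters distinct, the only value for N is 9. So N=9.

Answer: D=4, J=8, K=7, L=2, N=9, Q=1, S=0, T=5, Y=3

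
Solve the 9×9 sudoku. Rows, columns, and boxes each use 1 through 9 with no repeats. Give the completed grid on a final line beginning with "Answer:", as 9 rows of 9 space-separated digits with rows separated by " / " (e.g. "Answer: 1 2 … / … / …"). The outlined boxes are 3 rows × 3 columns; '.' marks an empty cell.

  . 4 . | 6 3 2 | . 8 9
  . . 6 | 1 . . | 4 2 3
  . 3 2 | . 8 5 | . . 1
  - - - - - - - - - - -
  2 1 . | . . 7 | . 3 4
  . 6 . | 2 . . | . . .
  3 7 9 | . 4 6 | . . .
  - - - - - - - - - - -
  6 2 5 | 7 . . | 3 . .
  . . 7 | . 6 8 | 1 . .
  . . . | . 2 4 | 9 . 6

Step 1. [r5c1∈{4,5,8}] box 4 places 5 nowhere but r5c1. So r5c1=5.
Step 2. [r2c6∈{9}] r2c6 has the single candidate 9. So r2c6=9.
Step 3. [r7c5∈{1,9}] r7c5 is the only open cell in row 7 admitting 9, so r7c5=9.
Step 4. [r4c3∈{8}] nothing but 8 survives at r4c3, so r4c3=8.
Step 5. [r5c9∈{7,8}] 7 has one home in col 9: r5c9 ⇒ r5c9=7.
Step 6. [r1c7∈{5,7}] 5 has one home in row 1: r1c7 ⇒ r1c7=5.
Step 7. [r3c7∈{6,7}] r3c7 is the only open cell in col 7 admitting 7. So r3c7=7.
Step 8. [r6c4∈{5,8}] r6c4 is the only open cell in col 4 admitting 8, so r6c4=8.
Step 9. [r1c3∈{1}] nothing but 1 survives at r1c3, so r1c3=1.
Step 10. [r6c8∈{1,5}] across row 6, 1 lands solely at r6c8 ⇒ r6c8=1.
Step 11. [r8c1∈{4,9}] r8c1 is the only open cell in col 1 admitting 4. So r8c1=4.
Step 12. [r8c8∈{5}] r8c8 is down to just 5, so r8c8=5.
Step 13. [r9c2∈{8}] nothing but 8 survives at r9c2, so r9c2=8.
Step 14. [r9c4∈{3,5}] row 9 places 5 nowhere but r9c4. So r9c4=5.
Step 15. [r2c5∈{7}] r2c5 has the single candidate 7. So r2c5=7.
Step 16. [r8c9∈{2}] r8c9's peers cover all but 2, so r8c9=2.
Step 17. [r5c5∈{1}] r5c5 is down to just 1. So r5c5=1.
Step 18. [r7c8∈{4}] r7c8's peers cover all but 4. So r7c8=4.
Step 19. [r1c1∈{7}] r1c1 is down to just 7, so r1c1=7.
Step 20. [r8c2∈{9}] r8c2 is down to just 9 ⇒ r8c2=9.
Step 21. [r8c4∈{3}] r8c4 is down to just 3. So r8c4=3.
Step 22. [r3c4∈{4}] r3c4 is down to just 4, so r3c4=4.
Step 23. [r5c3∈{4}] nothing but 4 survives at r5c3, so r5c3=4.
Step 24. [r7c6∈{1}] only 1 remains possible at r7c6 ⇒ r7c6=1.
Step 25. [r7c9∈{8}] r7c9's peers cover all but 8 ⇒ r7c9=8.
Step 26. [r9c1∈{1}] only 1 remains possible at r9c1. So r9c1=1.
Step 27. [r3c1∈{9}] nothing but 9 survives at r3c1 ⇒ r3c1=9.
Step 28. [r5c8∈{9}] r5c8's peers cover all but 9, so r5c8=9.
Step 29. [r3c8∈{6}] r3c8 has the single candidate 6 ⇒ r3c8=6.
Step 30. [r6c7∈{2}] only 2 remains possible at r6c7, so r6c7=2.
Step 31. [r6c9∈{5}] r6c9's peers cover all but 5, so r6c9=5.
Step 32. [r4c7∈{6}] r4c7 is down to just 6 ⇒ r4c7=6.
Step 33. [r2c1∈{8}] only 8 remains possible at r2c1, so r2c1=8.
Step 34. [r4c5∈{5}] r4c5's peers cover all but 5 ⇒ r4c5=5.
Step 35. [r5c6∈{3}] r5c6 has the single candidate 3, so r5c6=3.
Step 36. [r2c2∈{5}] r2c2 is down to just 5. So r2c2=5.
Step 37. [r5c7∈{8}] nothing but 8 survives at r5c7, so r5c7=8.
Step 38. [r4c4∈{9}] r4c4 is down to just 9. So r4c4=9.
Step 39. [r9c8∈{7}] r9c8 is down to just 7 ⇒ r9c8=7.
Step 40. [r9c3∈{3}] nothing but 3 survives at r9c3, so r9c3=3.

Answer: 7 4 1 6 3 2 5 8 9 / 8 5 6 1 7 9 4 2 3 / 9 3 2 4 8 5 7 6 1 / 2 1 8 9 5 7 6 3 4 / 5 6 4 2 1 3 8 9 7 / 3 7 9 8 4 6 2 1 5 / 6 2 5 7 9 1 3 4 8 / 4 9 7 3 6 8 1 5 2 / 1 8 3 5 2 4 9 7 6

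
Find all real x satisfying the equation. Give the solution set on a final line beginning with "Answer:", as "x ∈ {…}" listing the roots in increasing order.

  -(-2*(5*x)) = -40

Step 1. [-(-2*(5*x)) = -40] flip signs both sides. So neg: -2*(5*x) = 40.
Step 2. [-2*(5*x) = 40] divide by the outer -2, so div: 5*x = -20.
Step 3. [5*x = -20] divide by the outer 5 ⇒ div: x = -4.

Answer: x ∈ {-4}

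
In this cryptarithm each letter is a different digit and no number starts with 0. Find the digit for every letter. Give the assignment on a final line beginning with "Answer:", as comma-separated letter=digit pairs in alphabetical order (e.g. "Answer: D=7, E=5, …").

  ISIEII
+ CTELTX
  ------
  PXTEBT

Step 1. [col 1: I + X ≡ T (mod 10)] column 1 (I + X ≡ T (mod 10), carry-in 0) doesn't pin T yet; pick T=8 and continue, so T=8.
Step 2. [col 1: I + X ≡ T (mod 10)] X=5 is one option consistent with column 1 (I + X ≡ T (mod 10), carry-in 0) — take it, so X=5.
Step 3. [col 1: I + X ≡ T (mod 10)] column 1: given X=5, T=8, carry-in 0, and digits 5,8 already taken and all letters distinct, I+X≡T (mod 10) forces I=3, so I=3.
Step 4. [col 2: I + T ≡ B (mod 10)] in column 2 we have I+T≡B with carry-in 0; given I=3, T=8 and digits 3,5,8 already taken and all letters distinct, that pins B to 1 ⇒ B=1.
Step 5. [col 3: E + L ≡ E (mod 10)] from column 3 (nothing yet, carry-in 1, digits 1,3,5,8 already taken and all letters distinct): L must equal 9. So L=9.
Step 6. [col 3: E + L ≡ E (mod 10)] column 3 (E + L ≡ E (mod 10), carry-in 1) doesn't pin E yet; pick E=4 and continue ⇒ E=4.
Step 7. [col 5: S + T ≡ X (mod 10)] from column 5 (T=8, X=5, carry-in 0, digits 1,3,4,5,8,9 already taken and all letters distinct): S must equal 7 ⇒ S=7.
Step 8. [col 6: I + C ≡ P (mod 10)] several values work for P in column 6 (I + C ≡ P (mod 10), carry-in 1); try P=6, so P=6.
Step 9. [col 6: I + C ≡ P (mod 10)] column 6: given I=3, P=6, carry-in 1, and digits 1,3,4,5,6,7,8,9 already taken and all letters distinct, I+C≡P (mod 10) forces C=2, so C=2.

Answer: B=1, C=2, E=4, I=3, L=9, P=6, S=7, T=8, X=5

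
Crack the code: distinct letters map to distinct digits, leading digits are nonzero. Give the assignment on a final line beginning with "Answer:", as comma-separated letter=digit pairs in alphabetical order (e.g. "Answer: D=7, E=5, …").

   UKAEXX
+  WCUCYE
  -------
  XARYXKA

Step 1. [col 1: X + E ≡ A (mod 10)] no forcing yet in column 1 (carry-in 0); A=0 is free and consistent — try it ⇒ A=0.
Step 2. [col 1: X + E ≡ A (mod 10)] several values work for E in column 1 (X + E ≡ A (mod 10), carry-in 0); try E=9, so E=9.
Step 3. [col 1: X + E ≡ A (mod 10)] from column 1 (E=9, A=0, carry-in 0, digits 0,9 already taken and all letters distinct): X must equal 1. So X=1.
Step 4. [col 2: X + Y ≡ K (mod 10)] column 2 (X + Y ≡ K (mod 10), carry-in 1) doesn't pin K yet; pick K=6 and continue ⇒ K=6.
Step 5. [col 2: X + Y ≡ K (mod 10)] in column 2 we have X+Y≡K with carry-in 1; given X=1, K=6 and digits 0,1,6,9 already taken and all letters distinct, that pins Y to 4. So Y=4.
Step 6. [col 3: E + C ≡ X (mod 10)] column 3 reads E+C+carry(0)=X with E=9, X=1; with digits 0,1,4,6,9 already taken and all letters distinct, the only value for C is 2, so C=2.
Step 7. [col 4: A + U ≡ Y (mod 10)] column 4 reads A+U+carry(1)=Y with A=0, Y=4; with digits 0,1,2,4,6,9 already taken and all letters distinct, the only value for U is 3 ⇒ U=3.
Step 8. [col 5: K + C ≡ R (mod 10)] column 5: given K=6, C=2, carry-in 0, and digits 0,1,2,3,4,6,9 already taken and all letters distinct, K+C≡R (mod 10) forces R=8. So R=8.
Step 9. [col 6: U + W ≡ A (mod 10)] in column 6 we have U+W≡A with carry-in 0; given U=3, A=0 and digits 0,1,2,3,4,6,8,9 already taken and all letters distinct, that pins W to 7. So W=7.

Answer: A=0, C=2, E=9, K=6, R=8, U=3, W=7, X=1, Y=4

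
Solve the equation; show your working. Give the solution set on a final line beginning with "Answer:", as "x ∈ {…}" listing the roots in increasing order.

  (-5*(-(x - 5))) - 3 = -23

Step 1. [(-5*(-(x - 5))) - 3 = -23] peel the -3: add 3 from each side. So sub: -5*(-(x - 5)) = -20.
Step 2. [-5*(-(x - 5)) = -20] leading coefficient -5: divide by -5. So div: -(x - 5) = 4.
Step 3. [-(x - 5) = 4] flip signs both sides ⇒ neg: x - 5 = -4.
Step 4. [x - 5 = -4] peel the -5: add 5 from each side ⇒ sub: x = 1.

Answer: x ∈ {1}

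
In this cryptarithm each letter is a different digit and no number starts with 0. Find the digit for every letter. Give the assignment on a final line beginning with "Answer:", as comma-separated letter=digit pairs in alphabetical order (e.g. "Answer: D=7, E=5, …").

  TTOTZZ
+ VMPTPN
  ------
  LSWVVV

Step 1. [col 1: Z + N ≡ V (mod 10)] several values work for Z in column 1 (Z + N ≡ V (mod 10), carry-in 0); try Z=5. So Z=5.
Step 2. [col 1: Z + N ≡ V (mod 10)] several values work for V in column 1 (Z + N ≡ V (mod 10), carry-in 0); try V=3, so V=3.
Step 3. [col 1: Z + N ≡ V (mod 10)] column 1: given Z=5, V=3, carry-in 0, and digits 3,5 already taken and all letters distinct, Z+N≡V (mod 10) forces N=8, so N=8.
Step 4. [col 2: Z + P ≡ V (mod 10)] column 2 reads Z+P+carry(1)=V with Z=5, V=3; with digits 3,5,8 already taken and all letters distinct, the only value for P is 7, so P=7.
Step 5. [col 3: T + T ≡ V (mod 10)] column 3 (T + T ≡ V (mod 10), carry-in 1) doesn't pin T yet; pick T=1 and continue ⇒ T=1.
Step 6. [col 4: O + P ≡ W (mod 10)] O=9 is one option consistent with column 4 (O + P ≡ W (mod 10), carry-in 0) — take it ⇒ O=9.
Step 7. [col 4: O + P ≡ W (mod 10)] column 4: given O=9, P=7, carry-in 0, and digits 1,3,5,7,8,9 already taken and all letters distinct, O+P≡W (mod 10) forces W=6, so W=6.
Step 8. [col 5: T + M ≡ S (mod 10)] S=2 is one option consistent with column 5 (T + M ≡ S (mod 10), carry-in 1) — take it. So S=2.
Step 9. [col 5: T + M ≡ S (mod 10)] in column 5 we have T+M≡S with carry-in 1; given T=1, S=2 and digits 1,2,3,5,6,7,8,9 already taken and all letters distinct, that pins M to 0 ⇒ M=0.
Step 10. [col 6: T + V ≡ L (mod 10)] column 6 reads T+V+carry(0)=L with T=1, V=3; with digits 0,1,2,3,5,6,7,8,9 already taken and all letters distinct, the only value for L is 4, so L=4.

Answer: L=4, M=0, N=8, O=9, P=7, S=2, T=1, V=3, W=6, Z=5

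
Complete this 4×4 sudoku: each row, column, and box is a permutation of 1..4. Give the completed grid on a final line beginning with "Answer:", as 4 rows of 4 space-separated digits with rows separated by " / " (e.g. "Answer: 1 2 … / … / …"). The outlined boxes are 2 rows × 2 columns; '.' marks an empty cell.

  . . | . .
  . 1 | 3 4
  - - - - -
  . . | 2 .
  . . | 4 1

Step 1. [r2c1∈{2}] nothing but 2 survives at r2c1 ⇒ r2c1=2.
Step 2. [r4c1∈{3}] only 3 remains possible at r4c1, so r4c1=3.
Step 3. [r1c1∈{4}] nothing but 4 survives at r1c1. So r1c1=4.
Step 4. [r1c3∈{1}] r1c3's peers cover all but 1 ⇒ r1c3=1.
Step 5. [r1c4∈{2}] only 2 remains possible at r1c4 ⇒ r1c4=2.
Step 6. [r3c2∈{4}] only 4 remains possible at r3c2 ⇒ r3c2=4.
Step 7. [r1c2∈{3}] r1c2 has the single candidate 3, so r1c2=3.
Step 8. [r3c4∈{3}] r3c4's peers cover all but 3. So r3c4=3.
Step 9. [r3c1∈{1}] nothing but 1 survives at r3c1 ⇒ r3c1=1.
Step 10. [r4c2∈{2}] r4c2 has the single candidate 2, so r4c2=2.

Answer: 4 3 1 2 / 2 1 3 4 / 1 4 2 3 / 3 2 4 1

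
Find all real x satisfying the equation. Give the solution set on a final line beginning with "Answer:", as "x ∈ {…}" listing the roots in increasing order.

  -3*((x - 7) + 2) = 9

Step 1. [-3*((x - 7) + 2) = 9] leading coefficient -3: divide by -3 ⇒ div: (x - 7) + 2 = -3.
Step 2. [(x - 7) + 2 = -3] peel the +2: subtract 2 from each side. So sub: x - 7 = -5.
Step 3. [x - 7 = -5] add 7: x sits inside (… - 7) ⇒ sub: x = 2.

Answer: x ∈ {2}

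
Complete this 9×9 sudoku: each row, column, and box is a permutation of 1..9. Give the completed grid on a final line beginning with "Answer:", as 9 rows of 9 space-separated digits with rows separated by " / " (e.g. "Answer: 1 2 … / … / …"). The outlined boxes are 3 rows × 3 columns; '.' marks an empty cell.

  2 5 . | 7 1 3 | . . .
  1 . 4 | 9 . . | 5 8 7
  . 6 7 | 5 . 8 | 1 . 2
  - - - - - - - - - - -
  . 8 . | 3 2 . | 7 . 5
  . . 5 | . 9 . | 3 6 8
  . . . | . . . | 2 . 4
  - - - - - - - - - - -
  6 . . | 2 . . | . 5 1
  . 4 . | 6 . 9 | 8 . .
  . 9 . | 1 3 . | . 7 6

Step 1. [r3c8∈{3,4,9}] box 3 places 3 nowhere but r3c8. So r3c8=3.
Step 2. [r8c3∈{1,2,3}] 1 has one home in row 8: r8c3 ⇒ r8c3=1.
Step 3. [r7c5∈{4,7,8}] in box 8, 8 fits only at r7c5. So r7c5=8.
Step 4. [r7c3∈{3}] nothing but 3 survives at r7c3, so r7c3=3.
Step 5. [r7c2∈{7}] nothing but 7 survives at r7c2. So r7c2=7.
Step 6. [r7c6∈{4}] r7c6 has the single candidate 4 ⇒ r7c6=4.
Step 7. [r6c1∈{3,7,9}] in col 1, 3 fits only at r6c1 ⇒ r6c1=3.
Step 8. [r9c6∈{5}] r9c6 is down to just 5, so r9c6=5.
Step 9. [r1c9∈{9}] nothing but 9 survives at r1c9. So r1c9=9.
Step 10. [r6c2∈{1}] r6c2 has the single candidate 1 ⇒ r6c2=1.
Step 11. [r5c6∈{1,7}] r5c6 is the only open cell in row 5 admitting 1. So r5c6=1.
Step 12. [r4c6∈{6}] r4c6's peers cover all but 6, so r4c6=6.
Step 13. [r4c3∈{9}] nothing but 9 survives at r4c3 ⇒ r4c3=9.
Step 14. [r9c7∈{4}] r9c7's peers cover all but 4 ⇒ r9c7=4.
Step 15. [r9c1∈{8}] r9c1 has the single candidate 8 ⇒ r9c1=8.
Step 16. [r8c5∈{7}] r8c5 is down to just 7 ⇒ r8c5=7.
Step 17. [r5c4∈{4}] r5c4 has the single candidate 4, so r5c4=4.
Step 18. [r9c3∈{2}] r9c3 is down to just 2 ⇒ r9c3=2.
Step 19. [r6c4∈{8}] r6c4's peers cover all but 8, so r6c4=8.
Step 20. [r7c7∈{9}] r7c7's peers cover all but 9. So r7c7=9.
Step 21. [r3c1∈{9}] r3c1 has the single candidate 9. So r3c1=9.
Step 22. [r1c8∈{4}] r1c8 is down to just 4, so r1c8=4.
Step 23. [r2c5∈{6}] only 6 remains possible at r2c5. So r2c5=6.
Step 24. [r8c1∈{5}] only 5 remains possible at r8c1, so r8c1=5.
Step 25. [r8c9∈{3}] r8c9 has the single candidate 3. So r8c9=3.
Step 26. [r2c6∈{2}] r2c6 is down to just 2. So r2c6=2.
Step 27. [r3c5∈{4}] only 4 remains possible at r3c5 ⇒ r3c5=4.
Step 28. [r6c6∈{7}] r6c6 is down to just 7. So r6c6=7.
Step 29. [r5c1∈{7}] r5c1 is down to just 7. So r5c1=7.
Step 30. [r6c5∈{5}] nothing but 5 survives at r6c5, so r6c5=5.
Step 31. [r6c3∈{6}] r6c3 is down to just 6, so r6c3=6.
Step 32. [r2c2∈{3}] only 3 remains possible at r2c2. So r2c2=3.
Step 33. [r4c1∈{4}] r4c1 has the single candidate 4, so r4c1=4.
Step 34. [r5c2∈{2}] r5c2 has the single candidate 2, so r5c2=2.
Step 35. [r1c3∈{8}] nothing but 8 survives at r1c3 ⇒ r1c3=8.
Step 36. [r8c8∈{2}] nothing but 2 survives at r8c8, so r8c8=2.
Step 37. [r4c8∈{1}] only 1 remains possible at r4c8 ⇒ r4c8=1.
Step 38. [r1c7∈{6}] nothing but 6 survives at r1c7 ⇒ r1c7=6.
Step 39. [r6c8∈{9}] r6c8 has the single candidate 9, so r6c8=9.

Answer: 2 5 8 7 1 3 6 4 9 / 1 3 4 9 6 2 5 8 7 / 9 6 7 5 4 8 1 3 2 / 4 8 9 3 2 6 7 1 5 / 7 2 5 4 9 1 3 6 8 / 3 1 6 8 5 7 2 9 4 / 6 7 3 2 8 4 9 5 1 / 5 4 1 6 7 9 8 2 3 / 8 9 2 1 3 5 4 7 6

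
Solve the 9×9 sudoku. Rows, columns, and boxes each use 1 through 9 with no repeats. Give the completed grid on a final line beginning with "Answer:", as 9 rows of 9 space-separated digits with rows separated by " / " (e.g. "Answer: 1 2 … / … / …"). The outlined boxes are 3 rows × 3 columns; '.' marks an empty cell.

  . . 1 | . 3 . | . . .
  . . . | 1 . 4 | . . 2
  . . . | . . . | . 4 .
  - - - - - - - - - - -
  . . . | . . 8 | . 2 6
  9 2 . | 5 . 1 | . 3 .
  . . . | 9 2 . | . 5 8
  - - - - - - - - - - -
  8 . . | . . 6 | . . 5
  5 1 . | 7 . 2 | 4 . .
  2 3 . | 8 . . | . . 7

Step 1. [r1c9∈{9}] only 9 remains possible at r1c9 ⇒ r1c9=9.
Step 2. [r8c5∈{9}] nothing but 9 survives at r8c5. So r8c5=9.
Step 3. [r3c3∈{2,3,5,6,7,8,9}] 2 has one home in col 3: r3c3 ⇒ r3c3=2.
Step 4. [r5c7∈{7}] only 7 remains possible at r5c7. So r5c7=7.
Step 5. [r3c4∈{6}] nothing but 6 survives at r3c4 ⇒ r3c4=6.
Step 6. [r6c7∈{1}] r6c7's peers cover all but 1 ⇒ r6c7=1.
Step 7. [r8c3∈{6}] r8c3 has the single candidate 6. So r8c3=6.
Step 8. [r6c6∈{3,7}] in col 6, 3 fits only at r6c6, so r6c6=3.
Step 9. [r4c4∈{4}] r4c4's peers cover all but 4. So r4c4=4.
Step 10. [r4c5∈{7}] only 7 remains possible at r4c5, so r4c5=7.
Step 11. [r4c2∈{5}] only 5 remains possible at r4c2. So r4c2=5.
Step 12. [r2c3∈{3,5,7,8,9}] col 3 places 5 nowhere but r2c3. So r2c3=5.
Step 13. [r2c2∈{6,7,8,9}] 9 has one home in row 2: r2c2. So r2c2=9.
Step 14. [r2c5∈{8}] r2c5 has the single candidate 8. So r2c5=8.
Step 15. [r3c5∈{5}] r3c5's peers cover all but 5. So r3c5=5.
Step 16. [r1c6∈{7}] r1c6 is down to just 7, so r1c6=7.
Step 17. [r4c7∈{9}] r4c7 is down to just 9 ⇒ r4c7=9.
Step 18. [r9c7∈{6}] r9c7 is down to just 6, so r9c7=6.
Step 19. [r2c7∈{3}] r2c7's peers cover all but 3, so r2c7=3.
Step 20. [r3c7∈{8}] r3c7 is down to just 8, so r3c7=8.
Step 21. [r3c2∈{7}] r3c2 is down to just 7 ⇒ r3c2=7.
Step 22. [r7c2∈{4}] nothing but 4 survives at r7c2 ⇒ r7c2=4.
Step 23. [r2c1∈{6}] nothing but 6 survives at r2c1, so r2c1=6.
Step 24. [r9c3∈{9}] r9c3's peers cover all but 9 ⇒ r9c3=9.
Step 25. [r9c8∈{1}] nothing but 1 survives at r9c8. So r9c8=1.
Step 26. [r6c1∈{4,7}] r6c1 is the only open cell in col 1 admitting 7, so r6c1=7.
Step 27. [r4c1∈{1,3}] in row 4, 1 fits only at r4c1. So r4c1=1.
Step 28. [r6c3∈{4}] r6c3 has the single candidate 4, so r6c3=4.
Step 29. [r8c9∈{3}] r8c9 is down to just 3 ⇒ r8c9=3.
Step 30. [r3c6∈{9}] r3c6's peers cover all but 9. So r3c6=9.
Step 31. [r8c8∈{8}] r8c8 has the single candidate 8. So r8c8=8.
Step 32. [r3c9∈{1}] nothing but 1 survives at r3c9. So r3c9=1.
Step 33. [r1c2∈{8}] nothing but 8 survives at r1c2 ⇒ r1c2=8.
Step 34. [r9c6∈{5}] r9c6's peers cover all but 5 ⇒ r9c6=5.
Step 35. [r1c4∈{2}] r1c4 has the single candidate 2 ⇒ r1c4=2.
Step 36. [r3c1∈{3}] r3c1 has the single candidate 3. So r3c1=3.
Step 37. [r1c1∈{4}] only 4 remains possible at r1c1. So r1c1=4.
Step 38. [r6c2∈{6}] only 6 remains possible at r6c2, so r6c2=6.
Step 39. [r9c5∈{4}] nothing but 4 survives at r9c5, so r9c5=4.
Step 40. [r2c8∈{7}] r2c8 is down to just 7 ⇒ r2c8=7.
Step 41. [r7c5∈{1}] r7c5 is down to just 1, so r7c5=1.
Step 42. [r4c3∈{3}] r4c3's peers cover all but 3. So r4c3=3.
Step 43. [r7c3∈{7}] only 7 remains possible at r7c3 ⇒ r7c3=7.
Step 44. [r5c5∈{6}] only 6 remains possible at r5c5, so r5c5=6.
Step 45. [r1c7∈{5}] r1c7's peers cover all but 5, so r1c7=5.
Step 46. [r7c7∈{2}] r7c7 is down to just 2 ⇒ r7c7=2.
Step 47. [r1c8∈{6}] r1c8 has the single candidate 6 ⇒ r1c8=6.
Step 48. [r7c4∈{3}] r7c4's peers cover all but 3. So r7c4=3.
Step 49. [r7c8∈{9}] r7c8 has the single candidate 9, so r7c8=9.
Step 50. [r5c3∈{8}] only 8 remains possible at r5c3. So r5c3=8.
Step 51. [r5c9∈{4}] nothing but 4 survives at r5c9. So r5c9=4.

Answer: 4 8 1 2 3 7 5 6 9 / 6 9 5 1 8 4 3 7 2 / 3 7 2 6 5 9 8 4 1 / 1 5 3 4 7 8 9 2 6 / 9 2 8 5 6 1 7 3 4 / 7 6 4 9 2 3 1 5 8 / 8 4 7 3 1 6 2 9 5 / 5 1 6 7 9 2 4 8 3 / 2 3 9 8 4 5 6 1 7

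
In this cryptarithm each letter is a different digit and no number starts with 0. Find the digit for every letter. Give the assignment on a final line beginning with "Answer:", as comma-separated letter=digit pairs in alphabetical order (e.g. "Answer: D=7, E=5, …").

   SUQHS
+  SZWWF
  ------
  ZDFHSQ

Step 1. [col 1: S + F ≡ Q (mod 10)] Q=0 is one option consistent with column 1 (S + F ≡ Q (mod 10), carry-in 0) — take it, so Q=0.
Step 2. [col 1: S + F ≡ Q (mod 10)] no forcing yet in column 1 (carry-in 0); S=6 is free and consistent — try it. So S=6.
Step 3. [Z] Z is the leading digit of a 6-digit sum of two 5-digit numbers; the final carry is exactly 1. So Z=1.
Step 4. [col 1: S + F ≡ Q (mod 10)] in column 1 we have S+F≡Q with carry-in 0; given S=6, Q=0 and digits 0,1,6 already taken and all letters distinct, that pins F to 4, so F=4.
Step 5. [col 2: H + W ≡ S (mod 10)] H=8 is one option consistent with column 2 (H + W ≡ S (mod 10), carry-in 1) — take it ⇒ H=8.
Step 6. [col 2: H + W ≡ S (mod 10)] column 2 reads H+W+carry(1)=S with H=8, S=6; with digits 0,1,4,6,8 already taken and all letters distinct, the only value for W is 7, so W=7.
Step 7. [col 4: U + Z ≡ F (mod 10)] column 4 reads U+Z+carry(0)=F with Z=1, F=4; with digits 0,1,4,6,7,8 already taken and all letters distinct, the only value for U is 3. So U=3.
Step 8. [col 5: S + S ≡ D (mod 10)] in column 5 we have S+S≡D with carry-in 0; given S=6 and digits 0,1,3,4,6,7,8 already taken and all letters distinct, that pins D to 2 ⇒ D=2.

Answer: D=2, F=4, H=8, Q=0, S=6, U=3, W=7, Z=1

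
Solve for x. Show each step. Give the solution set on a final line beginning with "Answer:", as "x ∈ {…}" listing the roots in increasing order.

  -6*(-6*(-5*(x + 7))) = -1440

Step 1. [-6*(-6*(-5*(x + 7))) = -1440] LHS = -6·(…); ÷-6 both sides. So div: -6*(-5*(x + 7)) = 240.
Step 2. [-6*(-5*(x + 7)) = 240] -6·(inner) — divide through by -6, so div: -5*(x + 7) = -40.
Step 3. [-5*(x + 7) = -40] -5·(inner) — divide through by -5. So div: x + 7 = 8.
Step 4. [x + 7 = 8] +7 is outermost — subtract 7 both sides ⇒ sub: x = 1.

Answer: x ∈ {1}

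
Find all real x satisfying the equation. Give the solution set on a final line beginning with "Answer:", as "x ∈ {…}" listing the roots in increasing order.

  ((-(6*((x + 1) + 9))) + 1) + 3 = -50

Step 1. [((-(6*((x + 1) + 9))) + 1) + 3 = -50] the outer +3 inverts by subtracting 3, so sub: (-(6*((x + 1) + 9))) + 1 = -53.
Step 2. [(-(6*((x + 1) + 9))) + 1 = -53] subtract 1: x sits inside (… + 1). So sub: -(6*((x + 1) + 9)) = -54.
Step 3. [-(6*((x + 1) + 9)) = -54] leading − — multiply by −1 ⇒ neg: 6*((x + 1) + 9) = 54.
Step 4. [6*((x + 1) + 9) = 54] LHS = 6·(…); ÷6 both sides. So div: (x + 1) + 9 = 9.
Step 5. [(x + 1) + 9 = 9] +9 is outermost — subtract 9 both sides. So sub: x + 1 = 0.
Step 6. [x + 1 = 0] peel the +1: subtract 1 from each side ⇒ sub: x = -1.

Answer: x ∈ {-1}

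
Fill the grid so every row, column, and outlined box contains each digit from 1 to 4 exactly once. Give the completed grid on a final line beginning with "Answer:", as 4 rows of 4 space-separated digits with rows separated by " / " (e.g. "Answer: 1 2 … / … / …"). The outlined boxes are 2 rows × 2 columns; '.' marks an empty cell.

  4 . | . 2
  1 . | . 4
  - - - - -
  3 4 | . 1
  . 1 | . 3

Step 1. [r1c2∈{3}] r1c2's peers cover all but 3. So r1c2=3.
Step 2. [r3c3∈{2}] r3c3 is down to just 2 ⇒ r3c3=2.
Step 3. [r2c2∈{2}] only 2 remains possible at r2c2 ⇒ r2c2=2.
Step 4. [r1c3∈{1}] only 1 remains possible at r1c3. So r1c3=1.
Step 5. [r4c3∈{4}] nothing but 4 survives at r4c3, so r4c3=4.
Step 6. [r4c1∈{2}] r4c1 is down to just 2 ⇒ r4c1=2.
Step 7. [r2c3∈{3}] r2c3 has the single candidate 3. So r2c3=3.

Answer: 4 3 1 2 / 1 2 3 4 / 3 4 2 1 / 2 1 4 3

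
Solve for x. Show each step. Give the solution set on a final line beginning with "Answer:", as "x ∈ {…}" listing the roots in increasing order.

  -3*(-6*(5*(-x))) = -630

Step 1. [-3*(-6*(5*(-x))) = -630] -3 out front; divide by -3 ⇒ div: -6*(5*(-x)) = 210.
Step 2. [-6*(5*(-x)) = 210] LHS = -6·(…); ÷-6 both sides ⇒ div: 5*(-x) = -35.
Step 3. [5*(-x) = -35] divide by the outer 5, so div: -x = -7.
Step 4. [-x = -7] flip signs both sides. So neg: x = 7.

Answer: x ∈ {7}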